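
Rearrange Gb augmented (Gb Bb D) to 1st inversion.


Solution.
Root position: Gb Bb D
1st inversion: move root up an octave
Bass note: Bb
Notes (bottom to top) = Bb D Gb


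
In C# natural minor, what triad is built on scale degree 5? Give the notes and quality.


Reasoning:
C# natural minor scale: C# D# E F# G# A B
Diatonic triad on degree 5 stacks scale notes 5, 7, 2: G# B D#
G#→B = 3 semitones; G#→D# = 7 semitones → minor triad
= G# B D# (minor)


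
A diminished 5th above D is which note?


Let's work it out.
A 5th spans 5 letter names, so from D we land on A
A diminished 5th = 6 semitones above D
Spell A at that pitch: Ab
= Ab


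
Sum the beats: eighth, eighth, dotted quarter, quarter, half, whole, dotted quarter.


Working:
Beat values:
  eighth = 0.5 beats
  eighth = 0.5 beats
  dotted quarter = 1.5 beats
  quarter = 1 beat
  half = 2 beats
  whole = 4 beats
  dotted quarter = 1.5 beats
Sum = 0.5 + 0.5 + 1.5 + 1 + 2 + 4 + 1.5
= 11 beats


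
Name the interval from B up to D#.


Letter names: B → D spans 3 letter names → a 3rd
Semitones: B → D# = 4 half-steps
A 3rd of 4 semitones is a major 3rd
= major 3rd


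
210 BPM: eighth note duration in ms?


Step by step:
One quarter-note beat = 60000 / BPM = 60000 / 210 ms
Eighth note = 1/2 × quarter note
Duration = 1/2 × 60000 / 210 = 30000 / 210
= 142.9 ms


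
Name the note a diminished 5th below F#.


Step by step:
A 5th spans 5 letter names, so from F we land on B
A diminished 5th = 6 semitones below F#
Spell B at that pitch: B#
= B#


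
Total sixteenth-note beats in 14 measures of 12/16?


Reasoning:
Time signature 12/16: the bottom number 16 means the sixteenth note gets one count
The top number 12 means 12 sixteenth-note beats per measure
Total = 12 × 14 measures
= 168 sixteenth-note beats


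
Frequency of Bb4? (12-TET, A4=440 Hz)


f = 440 × 2^(n/12) where n = semitones from A4
Bb4: 1 semitones from A4
f = 440 × 2^(1/12)
f = 466.16 Hz


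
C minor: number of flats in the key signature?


Solution.
Flat minor keys: A(0), D(1), G(2), C(3), F(4), Bb(5), Eb(6), Ab(7)
C minor has 3 flats
Order of flats: Bb Eb Ab Db Gb Cb Fb → first 3: Bb, Eb, Ab
= 3 flats


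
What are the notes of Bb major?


Working:
Major scale pattern: W-W-H-W-W-W-H (2-2-1-2-2-2-1 semitones)
Starting from Bb:
  Bb + 2 semitones → C
  C + 2 semitones → D
  D + 1 semitone → Eb
  Eb + 2 semitones → F
  F + 2 semitones → G
  G + 2 semitones → A
  A + 1 semitone → Bb
Scale = Bb C D Eb F G A


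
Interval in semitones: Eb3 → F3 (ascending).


Reasoning:
Absolute semitone position = octave×12 + chromatic position
Eb3: 3×12 + 3 = 39
F3: 3×12 + 5 = 41
Difference = 41 - 39 = 2
= 2 semitones


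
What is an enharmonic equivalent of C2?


Enharmonic notes sound the same pitch but are spelled with different letter names
C and Dbb name the same pitch class
= Dbb2


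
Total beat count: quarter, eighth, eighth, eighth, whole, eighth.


Solution.
Beat values:
  quarter = 1 beat
  eighth = 0.5 beats
  eighth = 0.5 beats
  eighth = 0.5 beats
  whole = 4 beats
  eighth = 0.5 beats
Sum = 1 + 0.5 + 0.5 + 0.5 + 4 + 0.5
= 7 beats


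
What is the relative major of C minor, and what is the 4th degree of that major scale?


Let's work it out.
The relative major shares the key signature and is a minor 3rd above the minor tonic
A minor 3rd above C is Eb
→ relative major of C minor is Eb major
Eb major scale: Eb F G Ab Bb C D
= Eb major; 4th degree = Ab


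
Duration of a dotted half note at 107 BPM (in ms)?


Step by step:
One quarter-note beat = 60000 / BPM = 60000 / 107 ms
Dotted half note = 3 × quarter note
Duration = 3 × 60000 / 107 = 180000 / 107
= 1682.2 ms


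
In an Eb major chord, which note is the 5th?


Step by step:
Major triad = root + major 3rd (4 semitones) + perfect 5th (7 semitones)
A triad on Eb stacks thirds, so the chord tones use letter names E-G-B
Root: Eb
Major 3rd above Eb: G
Perfect 5th above Eb: Bb
The 5th = Bb


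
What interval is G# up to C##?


Let's work it out.
Letter names: G → C spans 4 letter names → a 4th
Semitones: G# → C## = 6 half-steps
A 4th of 6 semitones is an augmented 4th
= augmented 4th


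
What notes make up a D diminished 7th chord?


Diminished 7th chord = root + minor 3rd + diminished 5th + diminished 7th
Seventh chords stack in thirds, so the letter names are D-F-A-C
Root: D
Minor 3rd above D: F
Diminished 5th above D: Ab
Diminished 7th above D: Cb
Chord = D F Ab Cb


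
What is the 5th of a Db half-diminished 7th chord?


Half-diminished 7th chord = root + minor 3rd + diminished 5th + minor 7th
Seventh chords stack in thirds, so the letter names are D-F-A-C
Root: Db
Minor 3rd above Db: Fb
Diminished 5th above Db: Abb
Minor 7th above Db: Cb
The 5th = Abb


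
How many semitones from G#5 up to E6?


Absolute semitone position = octave×12 + chromatic position
G#5: 5×12 + 8 = 68
E6: 6×12 + 4 = 76
Difference = 76 - 68 = 8
= 8 semitones


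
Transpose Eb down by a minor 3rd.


Working:
minor 3rd: 3 letter names, 3 semitones
Letter: E - 2 → C
Pitch: Eb - 3 semitones, spelled as a C → C
= C


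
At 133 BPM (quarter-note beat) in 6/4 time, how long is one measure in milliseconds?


Let's work it out.
Quarter-note beat duration = 60000 / 133 ms
Beats per measure (6/4) = 6
One measure = 6 × 60000 / 133 = 360000 / 133 ms
= 2706.8 ms


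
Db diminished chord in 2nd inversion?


Root position: Db Fb Abb
2nd inversion: move root and 3rd up an octave
Bass note: Abb
Notes (bottom to top) = Abb Db Fb


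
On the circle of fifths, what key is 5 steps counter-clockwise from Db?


Each counter-clockwise step moves down a perfect 5th (= up a perfect 4th)
From Db: Db → F#/Gb → B → E → A → D
= D


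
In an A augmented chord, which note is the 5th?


Reasoning:
Augmented triad = root + major 3rd (4 semitones) + augmented 5th (8 semitones)
A triad on A stacks thirds, so the chord tones use letter names A-C-E
Root: A
Major 3rd above A: C#
Augmented 5th above A: E#
The 5th = E#


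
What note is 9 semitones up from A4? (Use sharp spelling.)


A4: chromatic position 9 in octave 4 → absolute = 4×12 + 9 = 57
Transpose up 9: 57 + 9 = 66
66 = 5×12 + 6 → F# in octave 5
Result = F#5


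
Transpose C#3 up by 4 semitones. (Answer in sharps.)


Solution.
C#3: chromatic position 1 in octave 3 → absolute = 3×12 + 1 = 37
Transpose up 4: 37 + 4 = 41
41 = 3×12 + 5 → F in octave 3
Result = F3


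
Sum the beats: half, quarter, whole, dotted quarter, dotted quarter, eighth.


Let's work it out.
Beat values:
  half = 2 beats
  quarter = 1 beat
  whole = 4 beats
  dotted quarter = 1.5 beats
  dotted quarter = 1.5 beats
  eighth = 0.5 beats
Sum = 2 + 1 + 4 + 1.5 + 1.5 + 0.5
= 10.5 beats


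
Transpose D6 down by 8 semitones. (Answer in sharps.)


Solution.
D6: chromatic position 2 in octave 6 → absolute = 6×12 + 2 = 74
Transpose down 8: 74 - 8 = 66
66 = 5×12 + 6 → F# in octave 5
Result = F#5


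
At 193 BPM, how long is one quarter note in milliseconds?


One quarter-note beat = 60000 / BPM = 60000 / 193 ms
Duration = 60000 / 193
= 310.9 ms


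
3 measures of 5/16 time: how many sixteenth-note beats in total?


Let's work it out.
Time signature 5/16: the bottom number 16 means the sixteenth note gets one count
The top number 5 means 5 sixteenth-note beats per measure
Total = 5 × 3 measures
= 15 sixteenth-note beats


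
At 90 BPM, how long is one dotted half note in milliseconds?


Solution.
One quarter-note beat = 60000 / BPM = 60000 / 90 ms
Dotted half note = 3 × quarter note
Duration = 3 × 60000 / 90 = 180000 / 90
= 2000.0 ms


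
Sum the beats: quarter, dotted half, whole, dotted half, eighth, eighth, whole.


Let's work it out.
Beat values:
  quarter = 1 beat
  dotted half = 3 beats
  whole = 4 beats
  dotted half = 3 beats
  eighth = 0.5 beats
  eighth = 0.5 beats
  whole = 4 beats
Sum = 1 + 3 + 4 + 3 + 0.5 + 0.5 + 4
= 16 beats


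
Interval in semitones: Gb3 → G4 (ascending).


Step by step:
Absolute semitone position = octave×12 + chromatic position
Gb3: 3×12 + 6 = 42
G4: 4×12 + 7 = 55
Difference = 55 - 42 = 13
= 13 semitones


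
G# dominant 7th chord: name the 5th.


Dominant 7th chord = root + major 3rd + perfect 5th + minor 7th
Seventh chords stack in thirds, so the letter names are G-B-D-F
Root: G#
Major 3rd above G#: B#
Perfect 5th above G#: D#
Minor 7th above G#: F#
The 5th = D#


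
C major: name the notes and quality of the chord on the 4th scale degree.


Step by step:
C major scale: C D E F G A B
Diatonic triad on degree 4 stacks scale notes 4, 6, 1: F A C
F→A = 4 semitones; F→C = 7 semitones → major triad
= F A C (major)


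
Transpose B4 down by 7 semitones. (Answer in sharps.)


Step by step:
B4: chromatic position 11 in octave 4 → absolute = 4×12 + 11 = 59
Transpose down 7: 59 - 7 = 52
52 = 4×12 + 4 → E in octave 4
Result = E4


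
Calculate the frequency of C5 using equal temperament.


Reasoning:
f = 440 × 2^(n/12) where n = semitones from A4
C5: 3 semitones from A4
f = 440 × 2^(3/12)
f = 523.25 Hz


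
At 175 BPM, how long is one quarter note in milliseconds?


One quarter-note beat = 60000 / BPM = 60000 / 175 ms
Duration = 60000 / 175
= 342.9 ms


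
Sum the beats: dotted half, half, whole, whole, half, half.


Working:
Beat values:
  dotted half = 3 beats
  half = 2 beats
  whole = 4 beats
  whole = 4 beats
  half = 2 beats
  half = 2 beats
Sum = 3 + 2 + 4 + 4 + 2 + 2
= 17 beats


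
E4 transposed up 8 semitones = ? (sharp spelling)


E4: chromatic position 4 in octave 4 → absolute = 4×12 + 4 = 52
Transpose up 8: 52 + 8 = 60
60 = 5×12 + 0 → C in octave 5
Result = C5


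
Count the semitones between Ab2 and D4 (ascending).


Absolute semitone position = octave×12 + chromatic position
Ab2: 2×12 + 8 = 32
D4: 4×12 + 2 = 50
Difference = 50 - 32 = 18
= 18 semitones


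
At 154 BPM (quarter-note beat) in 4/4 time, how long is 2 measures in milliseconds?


Reasoning:
Quarter-note beat duration = 60000 / 154 ms
Beats per measure (4/4) = 4
One measure = 4 × 60000 / 154 = 240000 / 154 ms
2 measures = 2 × 240000 / 154 = 480000 / 154
= 3116.9 ms


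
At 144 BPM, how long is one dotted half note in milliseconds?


Let's work it out.
One quarter-note beat = 60000 / BPM = 60000 / 144 ms
Dotted half note = 3 × quarter note
Duration = 3 × 60000 / 144 = 180000 / 144
= 1250.0 ms


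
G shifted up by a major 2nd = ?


major 2nd: 2 letter names, 2 semitones
Letter: G + 1 → A
Pitch: G + 2 semitones, spelled as an A → A
= A


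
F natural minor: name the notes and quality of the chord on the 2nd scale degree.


Let's work it out.
F natural minor scale: F G Ab Bb C Db Eb
Diatonic triad on degree 2 stacks scale notes 2, 4, 6: G Bb Db
G→Bb = 3 semitones; G→Db = 6 semitones → diminished triad
= G Bb Db (diminished)


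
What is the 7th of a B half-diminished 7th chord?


Half-diminished 7th chord = root + minor 3rd + diminished 5th + minor 7th
Seventh chords stack in thirds, so the letter names are B-D-F-A
Root: B
Minor 3rd above B: D
Diminished 5th above B: F
Minor 7th above B: A
The 7th = A


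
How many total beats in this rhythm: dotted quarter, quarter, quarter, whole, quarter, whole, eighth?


Beat values:
  dotted quarter = 1.5 beats
  quarter = 1 beat
  quarter = 1 beat
  whole = 4 beats
  quarter = 1 beat
  whole = 4 beats
  eighth = 0.5 beats
Sum = 1.5 + 1 + 1 + 4 + 1 + 4 + 0.5
= 13 beats


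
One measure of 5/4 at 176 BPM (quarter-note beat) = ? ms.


Step by step:
Quarter-note beat duration = 60000 / 176 ms
Beats per measure (5/4) = 5
One measure = 5 × 60000 / 176 = 300000 / 176 ms
= 1704.5 ms


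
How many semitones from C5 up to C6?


Working:
Absolute semitone position = octave×12 + chromatic position
C5: 5×12 + 0 = 60
C6: 6×12 + 0 = 72
Difference = 72 - 60 = 12
= 12 semitones


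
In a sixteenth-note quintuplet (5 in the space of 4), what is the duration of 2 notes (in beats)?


Step by step:
Quintuplet: 5 notes occupy the space of 4 sixteenth notes
Space = 4 × 1/4 = 1 beat
Each quintuplet note = 1 / 5 = 1/5 beats
2 notes = 2 × 1/5 = 2/5
= 2/5 beats


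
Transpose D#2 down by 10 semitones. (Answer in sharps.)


Reasoning:
D#2: chromatic position 3 in octave 2 → absolute = 2×12 + 3 = 27
Transpose down 10: 27 - 10 = 17
17 = 1×12 + 5 → F in octave 1
Result = F1


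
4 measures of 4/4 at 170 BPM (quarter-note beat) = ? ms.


Solution.
Quarter-note beat duration = 60000 / 170 ms
Beats per measure (4/4) = 4
One measure = 4 × 60000 / 170 = 240000 / 170 ms
4 measures = 4 × 240000 / 170 = 960000 / 170
= 5647.1 ms


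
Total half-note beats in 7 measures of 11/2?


Reasoning:
Time signature 11/2: the bottom number 2 means the half note gets one count
The top number 11 means 11 half-note beats per measure
Total = 11 × 7 measures
= 77 half-note beats


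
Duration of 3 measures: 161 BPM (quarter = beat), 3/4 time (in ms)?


Working:
Quarter-note beat duration = 60000 / 161 ms
Beats per measure (3/4) = 3
One measure = 3 × 60000 / 161 = 180000 / 161 ms
3 measures = 3 × 180000 / 161 = 540000 / 161
= 3354.0 ms


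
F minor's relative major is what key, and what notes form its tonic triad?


Step by step:
The relative major shares the key signature and is a minor 3rd above the minor tonic
A minor 3rd above F is Ab
→ relative major of F minor is Ab major
Tonic triad of Ab major = root + major 3rd + perfect 5th = Ab C Eb
= Ab major; triad = Ab C Eb


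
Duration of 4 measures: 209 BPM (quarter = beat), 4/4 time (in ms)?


Working:
Quarter-note beat duration = 60000 / 209 ms
Beats per measure (4/4) = 4
One measure = 4 × 60000 / 209 = 240000 / 209 ms
4 measures = 4 × 240000 / 209 = 960000 / 209
= 4593.3 ms


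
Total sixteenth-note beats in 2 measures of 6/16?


Reasoning:
Time signature 6/16: the bottom number 16 means the sixteenth note gets one count
The top number 6 means 6 sixteenth-note beats per measure
Total = 6 × 2 measures
= 12 sixteenth-note beats


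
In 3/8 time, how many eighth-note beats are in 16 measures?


Time signature 3/8: the bottom number 8 means the eighth note gets one count
The top number 3 means 3 eighth-note beats per measure
Total = 3 × 16 measures
= 48 eighth-note beats


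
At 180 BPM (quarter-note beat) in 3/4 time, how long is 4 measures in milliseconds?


Working:
Quarter-note beat duration = 60000 / 180 ms
Beats per measure (3/4) = 3
One measure = 3 × 60000 / 180 = 180000 / 180 ms
4 measures = 4 × 180000 / 180 = 720000 / 180
= 4000.0 ms


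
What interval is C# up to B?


Step by step:
Letter names: C → B spans 7 letter names → a 7th
Semitones: C# → B = 10 half-steps
A 7th of 10 semitones is a minor 7th
= minor 7th


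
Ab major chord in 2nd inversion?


Working:
Root position: Ab C Eb
2nd inversion: move root and 3rd up an octave
Bass note: Eb
Notes (bottom to top) = Eb Ab C


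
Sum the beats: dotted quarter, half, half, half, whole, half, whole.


Let's work it out.
Beat values:
  dotted quarter = 1.5 beats
  half = 2 beats
  half = 2 beats
  half = 2 beats
  whole = 4 beats
  half = 2 beats
  whole = 4 beats
Sum = 1.5 + 2 + 2 + 2 + 4 + 2 + 4
= 17.5 beats


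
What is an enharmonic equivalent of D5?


Working:
Enharmonic notes sound the same pitch but are spelled with different letter names
D and Ebb name the same pitch class
= Ebb5


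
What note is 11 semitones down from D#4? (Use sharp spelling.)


Step by step:
D#4: chromatic position 3 in octave 4 → absolute = 4×12 + 3 = 51
Transpose down 11: 51 - 11 = 40
40 = 3×12 + 4 → E in octave 3
Result = E3


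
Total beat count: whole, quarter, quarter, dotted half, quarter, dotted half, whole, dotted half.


Beat values:
  whole = 4 beats
  quarter = 1 beat
  quarter = 1 beat
  dotted half = 3 beats
  quarter = 1 beat
  dotted half = 3 beats
  whole = 4 beats
  dotted half = 3 beats
Sum = 4 + 1 + 1 + 3 + 1 + 3 + 4 + 3
= 20 beats


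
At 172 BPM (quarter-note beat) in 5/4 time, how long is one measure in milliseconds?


Quarter-note beat duration = 60000 / 172 ms
Beats per measure (5/4) = 5
One measure = 5 × 60000 / 172 = 300000 / 172 ms
= 1744.2 ms


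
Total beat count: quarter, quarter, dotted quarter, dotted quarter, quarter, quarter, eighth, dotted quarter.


Beat values:
  quarter = 1 beat
  quarter = 1 beat
  dotted quarter = 1.5 beats
  dotted quarter = 1.5 beats
  quarter = 1 beat
  quarter = 1 beat
  eighth = 0.5 beats
  dotted quarter = 1.5 beats
Sum = 1 + 1 + 1.5 + 1.5 + 1 + 1 + 0.5 + 1.5
= 9 beats


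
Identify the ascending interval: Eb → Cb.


Letter names: E → C spans 6 letter names → a 6th
Semitones: Eb → Cb = 8 half-steps
A 6th of 8 semitones is a minor 6th
= minor 6th


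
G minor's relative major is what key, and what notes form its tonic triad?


The relative major shares the key signature and is a minor 3rd above the minor tonic
A minor 3rd above G is Bb
→ relative major of G minor is Bb major
Tonic triad of Bb major = root + major 3rd + perfect 5th = Bb D F
= Bb major; triad = Bb D F


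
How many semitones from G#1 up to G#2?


Working:
Absolute semitone position = octave×12 + chromatic position
G#1: 1×12 + 8 = 20
G#2: 2×12 + 8 = 32
Difference = 32 - 20 = 12
= 12 semitones


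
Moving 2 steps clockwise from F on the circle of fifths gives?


Each clockwise step on the circle of fifths moves up a perfect 5th
From F: F → C → G
= G


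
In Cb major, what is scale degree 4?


Let's work it out.
Major scale pattern: W-W-H-W-W-W-H (2-2-1-2-2-2-1 semitones)
Starting from Cb:
  Cb + 2 semitones → Db
  Db + 2 semitones → Eb
  Eb + 1 semitone → Fb
  Fb + 2 semitones → Gb
  Gb + 2 semitones → Ab
  Ab + 2 semitones → Bb
  Bb + 1 semitone → Cb
Scale: Cb Db Eb Fb Gb Ab Bb
Degree 4 = Fb


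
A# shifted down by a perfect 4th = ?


Let's work it out.
perfect 4th: 4 letter names, 5 semitones
Letter: A - 3 → E
Pitch: A# - 5 semitones, spelled as an E → E#
= E#


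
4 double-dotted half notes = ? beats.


Reasoning:
Base half note = 2 beats
Dot 1 adds half the previous value: +1
Dot 2 adds half the previous value: +1/2
One double-dotted half = 2 + 1 + 1/2 = 7/2
4 of them = 4 × 7/2 = 14
= 14 beats


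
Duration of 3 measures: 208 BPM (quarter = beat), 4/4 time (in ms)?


Working:
Quarter-note beat duration = 60000 / 208 ms
Beats per measure (4/4) = 4
One measure = 4 × 60000 / 208 = 240000 / 208 ms
3 measures = 3 × 240000 / 208 = 720000 / 208
= 3461.5 ms


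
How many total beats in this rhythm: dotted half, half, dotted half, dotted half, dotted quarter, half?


Working:
Beat values:
  dotted half = 3 beats
  half = 2 beats
  dotted half = 3 beats
  dotted half = 3 beats
  dotted quarter = 1.5 beats
  half = 2 beats
Sum = 3 + 2 + 3 + 3 + 1.5 + 2
= 14.5 beats


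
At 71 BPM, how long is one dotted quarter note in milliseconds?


Solution.
One quarter-note beat = 60000 / BPM = 60000 / 71 ms
Dotted quarter note = 3/2 × quarter note
Duration = 3/2 × 60000 / 71 = 90000 / 71
= 1267.6 ms


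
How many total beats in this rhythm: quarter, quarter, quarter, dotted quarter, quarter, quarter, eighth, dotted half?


Solution.
Beat values:
  quarter = 1 beat
  quarter = 1 beat
  quarter = 1 beat
  dotted quarter = 1.5 beats
  quarter = 1 beat
  quarter = 1 beat
  eighth = 0.5 beats
  dotted half = 3 beats
Sum = 1 + 1 + 1 + 1.5 + 1 + 1 + 0.5 + 3
= 10 beats


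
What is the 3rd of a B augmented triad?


Step by step:
Augmented triad = root + major 3rd (4 semitones) + augmented 5th (8 semitones)
A triad on B stacks thirds, so the chord tones use letter names B-D-F
Root: B
Major 3rd above B: D#
Augmented 5th above B: F##
The 3rd = D#


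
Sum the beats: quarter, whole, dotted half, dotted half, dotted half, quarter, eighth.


Beat values:
  quarter = 1 beat
  whole = 4 beats
  dotted half = 3 beats
  dotted half = 3 beats
  dotted half = 3 beats
  quarter = 1 beat
  eighth = 0.5 beats
Sum = 1 + 4 + 3 + 3 + 3 + 1 + 0.5
= 15.5 beats


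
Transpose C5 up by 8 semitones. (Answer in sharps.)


C5: chromatic position 0 in octave 5 → absolute = 5×12 + 0 = 60
Transpose up 8: 60 + 8 = 68
68 = 5×12 + 8 → G# in octave 5
Result = G#5


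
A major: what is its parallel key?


Let's work it out.
Parallel keys share the same tonic but differ in mode
A major → parallel is A minor
= A minor


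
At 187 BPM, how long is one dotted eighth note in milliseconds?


Step by step:
One quarter-note beat = 60000 / BPM = 60000 / 187 ms
Dotted eighth note = 3/4 × quarter note
Duration = 3/4 × 60000 / 187 = 45000 / 187
= 240.6 ms


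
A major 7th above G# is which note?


Working:
A 7th spans 7 letter names, so from G we land on F
A major 7th = 11 semitones above G#
Spell F at that pitch: F##
= F##


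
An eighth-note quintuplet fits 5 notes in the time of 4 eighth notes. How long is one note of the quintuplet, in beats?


Reasoning:
Quintuplet: 5 notes occupy the space of 4 eighth notes
Space = 4 × 1/2 = 2 beats
Each quintuplet note = 2 / 5 = 2/5 beats
= 2/5 beats


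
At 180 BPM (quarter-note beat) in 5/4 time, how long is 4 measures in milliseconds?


Reasoning:
Quarter-note beat duration = 60000 / 180 ms
Beats per measure (5/4) = 5
One measure = 5 × 60000 / 180 = 300000 / 180 ms
4 measures = 4 × 300000 / 180 = 1200000 / 180
= 6666.7 ms


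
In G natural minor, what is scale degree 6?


Natural minor scale pattern: W-H-W-W-H-W-W (2-1-2-2-1-2-2 semitones)
Starting from G:
  G + 2 semitones → A
  A + 1 semitone → Bb
  Bb + 2 semitones → C
  C + 2 semitones → D
  D + 1 semitone → Eb
  Eb + 2 semitones → F
  F + 2 semitones → G
Scale: G A Bb C D Eb F
Degree 6 = Eb


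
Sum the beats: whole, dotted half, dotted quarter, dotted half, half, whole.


Let's work it out.
Beat values:
  whole = 4 beats
  dotted half = 3 beats
  dotted quarter = 1.5 beats
  dotted half = 3 beats
  half = 2 beats
  whole = 4 beats
Sum = 4 + 3 + 1.5 + 3 + 2 + 4
= 17.5 beats


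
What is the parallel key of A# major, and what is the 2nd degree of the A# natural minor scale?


Step by step:
Parallel keys share the same tonic but differ in mode
A# major → parallel is A# minor
A# natural minor scale: A# B# C# D# E# F# G#
= A# minor; 2nd degree = B#


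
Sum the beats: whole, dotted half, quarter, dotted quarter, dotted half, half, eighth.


Reasoning:
Beat values:
  whole = 4 beats
  dotted half = 3 beats
  quarter = 1 beat
  dotted quarter = 1.5 beats
  dotted half = 3 beats
  half = 2 beats
  eighth = 0.5 beats
Sum = 4 + 3 + 1 + 1.5 + 3 + 2 + 0.5
= 15 beats


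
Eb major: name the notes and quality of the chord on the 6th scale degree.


Reasoning:
Eb major scale: Eb F G Ab Bb C D
Diatonic triad on degree 6 stacks scale notes 6, 1, 3: C Eb G
C→Eb = 3 semitones; C→G = 7 semitones → minor triad
= C Eb G (minor)


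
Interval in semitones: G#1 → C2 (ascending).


Reasoning:
Absolute semitone position = octave×12 + chromatic position
G#1: 1×12 + 8 = 20
C2: 2×12 + 0 = 24
Difference = 24 - 20 = 4
= 4 semitones


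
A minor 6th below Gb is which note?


A 6th spans 6 letter names, so from G we land on B
A minor 6th = 8 semitones below Gb
Spell B at that pitch: Bb
= Bb


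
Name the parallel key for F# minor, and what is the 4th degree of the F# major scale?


Parallel keys share the same tonic but differ in mode
F# minor → parallel is F# major
F# major scale: F# G# A# B C# D# E#
= F# major; 4th degree = B


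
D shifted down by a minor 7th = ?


minor 7th: 7 letter names, 10 semitones
Letter: D - 6 → E
Pitch: D - 10 semitones, spelled as an E → E
= E


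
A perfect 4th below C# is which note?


Solution.
A 4th spans 4 letter names, so from C we land on G
A perfect 4th = 5 semitones below C#
Spell G at that pitch: G#
= G#


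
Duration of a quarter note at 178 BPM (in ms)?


Step by step:
One quarter-note beat = 60000 / BPM = 60000 / 178 ms
Duration = 60000 / 178
= 337.1 ms


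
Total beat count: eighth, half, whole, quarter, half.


Beat values:
  eighth = 0.5 beats
  half = 2 beats
  whole = 4 beats
  quarter = 1 beat
  half = 2 beats
Sum = 0.5 + 2 + 4 + 1 + 2
= 9.5 beats


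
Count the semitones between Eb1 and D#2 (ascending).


Let's work it out.
Absolute semitone position = octave×12 + chromatic position
Eb1: 1×12 + 3 = 15
D#2: 2×12 + 3 = 27
Difference = 27 - 15 = 12
= 12 semitones


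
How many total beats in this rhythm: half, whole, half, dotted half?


Let's work it out.
Beat values:
  half = 2 beats
  whole = 4 beats
  half = 2 beats
  dotted half = 3 beats
Sum = 2 + 4 + 2 + 3
= 11 beats


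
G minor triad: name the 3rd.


Step by step:
Minor triad = root + minor 3rd (3 semitones) + perfect 5th (7 semitones)
A triad on G stacks thirds, so the chord tones use letter names G-B-D
Root: G
Minor 3rd above G: Bb
Perfect 5th above G: D
The 3rd = Bb


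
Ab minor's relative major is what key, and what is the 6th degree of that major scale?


Let's work it out.
The relative major shares the key signature and is a minor 3rd above the minor tonic
A minor 3rd above Ab is Cb
→ relative major of Ab minor is Cb major
Cb major scale: Cb Db Eb Fb Gb Ab Bb
= Cb major; 6th degree = Ab


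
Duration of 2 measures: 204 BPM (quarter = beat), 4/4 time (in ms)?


Let's work it out.
Quarter-note beat duration = 60000 / 204 ms
Beats per measure (4/4) = 4
One measure = 4 × 60000 / 204 = 240000 / 204 ms
2 measures = 2 × 240000 / 204 = 480000 / 204
= 2352.9 ms


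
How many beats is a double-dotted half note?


Reasoning:
Base half note = 2 beats
Dot 1 adds half the previous value: +1
Dot 2 adds half the previous value: +1/2
One double-dotted half = 2 + 1 + 1/2 = 7/2
= 7/2 beats


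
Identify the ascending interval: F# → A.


Reasoning:
Letter names: F → A spans 3 letter names → a 3rd
Semitones: F# → A = 3 half-steps
A 3rd of 3 semitones is a minor 3rd
= minor 3rd


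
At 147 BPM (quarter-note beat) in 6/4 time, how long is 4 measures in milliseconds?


Reasoning:
Quarter-note beat duration = 60000 / 147 ms
Beats per measure (6/4) = 6
One measure = 6 × 60000 / 147 = 360000 / 147 ms
4 measures = 4 × 360000 / 147 = 1440000 / 147
= 9795.9 ms


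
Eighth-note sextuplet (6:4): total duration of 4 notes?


Sextuplet: 6 notes occupy the space of 4 eighth notes
Space = 4 × 1/2 = 2 beats
Each sextuplet note = 2 / 6 = 1/3 beats
4 notes = 4 × 1/3 = 4/3
= 4/3 beats


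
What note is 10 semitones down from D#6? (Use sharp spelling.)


Working:
D#6: chromatic position 3 in octave 6 → absolute = 6×12 + 3 = 75
Transpose down 10: 75 - 10 = 65
65 = 5×12 + 5 → F in octave 5
Result = F5


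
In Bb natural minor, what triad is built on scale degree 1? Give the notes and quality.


Solution.
Bb natural minor scale: Bb C Db Eb F Gb Ab
Diatonic triad on degree 1 stacks scale notes 1, 3, 5: Bb Db F
Bb→Db = 3 semitones; Bb→F = 7 semitones → minor triad
= Bb Db F (minor)


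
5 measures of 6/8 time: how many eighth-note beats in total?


Step by step:
Time signature 6/8: the bottom number 8 means the eighth note gets one count
The top number 6 means 6 eighth-note beats per measure
Total = 6 × 5 measures
= 30 eighth-note beats


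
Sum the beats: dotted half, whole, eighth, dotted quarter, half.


Working:
Beat values:
  dotted half = 3 beats
  whole = 4 beats
  eighth = 0.5 beats
  dotted quarter = 1.5 beats
  half = 2 beats
Sum = 3 + 4 + 0.5 + 1.5 + 2
= 11 beats


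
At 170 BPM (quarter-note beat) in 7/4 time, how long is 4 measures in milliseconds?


Step by step:
Quarter-note beat duration = 60000 / 170 ms
Beats per measure (7/4) = 7
One measure = 7 × 60000 / 170 = 420000 / 170 ms
4 measures = 4 × 420000 / 170 = 1680000 / 170
= 9882.4 ms


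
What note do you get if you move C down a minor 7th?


Let's work it out.
minor 7th: 7 letter names, 10 semitones
Letter: C - 6 → D
Pitch: C - 10 semitones, spelled as a D → D
= D


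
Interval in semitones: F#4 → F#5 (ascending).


Absolute semitone position = octave×12 + chromatic position
F#4: 4×12 + 6 = 54
F#5: 5×12 + 6 = 66
Difference = 66 - 54 = 12
= 12 semitones


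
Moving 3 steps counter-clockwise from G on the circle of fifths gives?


Each counter-clockwise step moves down a perfect 5th (= up a perfect 4th)
From G: G → C → F → Bb
= Bb


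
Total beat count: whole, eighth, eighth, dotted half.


Beat values:
  whole = 4 beats
  eighth = 0.5 beats
  eighth = 0.5 beats
  dotted half = 3 beats
Sum = 4 + 0.5 + 0.5 + 3
= 8 beats


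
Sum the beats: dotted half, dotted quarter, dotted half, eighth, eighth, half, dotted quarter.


Reasoning:
Beat values:
  dotted half = 3 beats
  dotted quarter = 1.5 beats
  dotted half = 3 beats
  eighth = 0.5 beats
  eighth = 0.5 beats
  half = 2 beats
  dotted quarter = 1.5 beats
Sum = 3 + 1.5 + 3 + 0.5 + 0.5 + 2 + 1.5
= 12 beats


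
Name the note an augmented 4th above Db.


Working:
A 4th spans 4 letter names, so from D we land on G
An augmented 4th = 6 semitones above Db
Spell G at that pitch: G
= G


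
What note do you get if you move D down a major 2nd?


major 2nd: 2 letter names, 2 semitones
Letter: D - 1 → C
Pitch: D - 2 semitones, spelled as a C → C
= C


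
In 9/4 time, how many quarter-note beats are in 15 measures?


Time signature 9/4: the bottom number 4 means the quarter note gets one count
The top number 9 means 9 quarter-note beats per measure
Total = 9 × 15 measures
= 135 quarter-note beats


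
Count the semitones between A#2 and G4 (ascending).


Solution.
Absolute semitone position = octave×12 + chromatic position
A#2: 2×12 + 10 = 34
G4: 4×12 + 7 = 55
Difference = 55 - 34 = 21
= 21 semitones


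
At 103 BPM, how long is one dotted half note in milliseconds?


Step by step:
One quarter-note beat = 60000 / BPM = 60000 / 103 ms
Dotted half note = 3 × quarter note
Duration = 3 × 60000 / 103 = 180000 / 103
= 1747.6 ms


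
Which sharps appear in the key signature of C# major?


Step by step:
Sharp major keys follow the circle of fifths: C(0), G(1), D(2), A(3), E(4), B(5), F#(6), C#(7)
C# major has 7 sharps
Order of sharps: F# C# G# D# A# E# B# → first 7: F#, C#, G#, D#, A#, E#, B#
= F#, C#, G#, D#, A#, E#, B#


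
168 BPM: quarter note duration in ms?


Reasoning:
One quarter-note beat = 60000 / BPM = 60000 / 168 ms
Duration = 60000 / 168
= 357.1 ms


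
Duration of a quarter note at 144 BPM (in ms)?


Reasoning:
One quarter-note beat = 60000 / BPM = 60000 / 144 ms
Duration = 60000 / 144
= 416.7 ms


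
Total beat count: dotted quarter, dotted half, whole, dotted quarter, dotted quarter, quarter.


Beat values:
  dotted quarter = 1.5 beats
  dotted half = 3 beats
  whole = 4 beats
  dotted quarter = 1.5 beats
  dotted quarter = 1.5 beats
  quarter = 1 beat
Sum = 1.5 + 3 + 4 + 1.5 + 1.5 + 1
= 12.5 beats


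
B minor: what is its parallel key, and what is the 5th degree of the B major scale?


Working:
Parallel keys share the same tonic but differ in mode
B minor → parallel is B major
B major scale: B C# D# E F# G# A#
= B major; 5th degree = F#


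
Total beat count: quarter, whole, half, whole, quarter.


Let's work it out.
Beat values:
  quarter = 1 beat
  whole = 4 beats
  half = 2 beats
  whole = 4 beats
  quarter = 1 beat
Sum = 1 + 4 + 2 + 4 + 1
= 12 beats


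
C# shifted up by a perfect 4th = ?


Reasoning:
perfect 4th: 4 letter names, 5 semitones
Letter: C + 3 → F
Pitch: C# + 5 semitones, spelled as an F → F#
= F#


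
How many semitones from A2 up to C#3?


Step by step:
Absolute semitone position = octave×12 + chromatic position
A2: 2×12 + 9 = 33
C#3: 3×12 + 1 = 37
Difference = 37 - 33 = 4
= 4 semitones


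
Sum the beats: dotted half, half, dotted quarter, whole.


Working:
Beat values:
  dotted half = 3 beats
  half = 2 beats
  dotted quarter = 1.5 beats
  whole = 4 beats
Sum = 3 + 2 + 1.5 + 4
= 10.5 beats


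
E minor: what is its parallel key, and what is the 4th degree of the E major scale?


Working:
Parallel keys share the same tonic but differ in mode
E minor → parallel is E major
E major scale: E F# G# A B C# D#
= E major; 4th degree = A


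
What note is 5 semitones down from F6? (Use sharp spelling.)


F6: chromatic position 5 in octave 6 → absolute = 6×12 + 5 = 77
Transpose down 5: 77 - 5 = 72
72 = 6×12 + 0 → C in octave 6
Result = C6


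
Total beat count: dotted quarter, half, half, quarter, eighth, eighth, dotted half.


Reasoning:
Beat values:
  dotted quarter = 1.5 beats
  half = 2 beats
  half = 2 beats
  quarter = 1 beat
  eighth = 0.5 beats
  eighth = 0.5 beats
  dotted half = 3 beats
Sum = 1.5 + 2 + 2 + 1 + 0.5 + 0.5 + 3
= 10.5 beats


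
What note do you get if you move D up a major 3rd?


Step by step:
major 3rd: 3 letter names, 4 semitones
Letter: D + 2 → F
Pitch: D + 4 semitones, spelled as an F → F#
= F#


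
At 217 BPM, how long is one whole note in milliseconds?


One quarter-note beat = 60000 / BPM = 60000 / 217 ms
Whole note = 4 × quarter note
Duration = 4 × 60000 / 217 = 240000 / 217
= 1106.0 ms


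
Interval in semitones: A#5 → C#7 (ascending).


Absolute semitone position = octave×12 + chromatic position
A#5: 5×12 + 10 = 70
C#7: 7×12 + 1 = 85
Difference = 85 - 70 = 15
= 15 semitones


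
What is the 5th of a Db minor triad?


Working:
Minor triad = root + minor 3rd (3 semitones) + perfect 5th (7 semitones)
A triad on Db stacks thirds, so the chord tones use letter names D-F-A
Root: Db
Minor 3rd above Db: Fb
Perfect 5th above Db: Ab
The 5th = Ab


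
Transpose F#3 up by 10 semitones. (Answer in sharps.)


Step by step:
F#3: chromatic position 6 in octave 3 → absolute = 3×12 + 6 = 42
Transpose up 10: 42 + 10 = 52
52 = 4×12 + 4 → E in octave 4
Result = E4


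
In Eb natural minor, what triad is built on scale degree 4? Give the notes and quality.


Eb natural minor scale: Eb F Gb Ab Bb Cb Db
Diatonic triad on degree 4 stacks scale notes 4, 6, 1: Ab Cb Eb
Ab→Cb = 3 semitones; Ab→Eb = 7 semitones → minor triad
= Ab Cb Eb (minor)


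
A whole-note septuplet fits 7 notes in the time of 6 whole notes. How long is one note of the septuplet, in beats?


Step by step:
Septuplet: 7 notes occupy the space of 6 whole notes
Space = 6 × 4 = 24 beats
Each septuplet note = 24 / 7 = 24/7 beats
= 24/7 beats


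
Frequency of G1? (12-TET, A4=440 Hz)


Working:
f = 440 × 2^(n/12) where n = semitones from A4
G1: -38 semitones from A4
f = 440 × 2^(-38/12)
f = 49.00 Hz


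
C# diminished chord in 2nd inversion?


Step by step:
Root position: C# E G
2nd inversion: move root and 3rd up an octave
Bass note: G
Notes (bottom to top) = G C# E


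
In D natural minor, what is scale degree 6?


Natural minor scale pattern: W-H-W-W-H-W-W (2-1-2-2-1-2-2 semitones)
Starting from D:
  D + 2 semitones → E
  E + 1 semitone → F
  F + 2 semitones → G
  G + 2 semitones → A
  A + 1 semitone → Bb
  Bb + 2 semitones → C
  C + 2 semitones → D
Scale: D E F G A Bb C
Degree 6 = Bb


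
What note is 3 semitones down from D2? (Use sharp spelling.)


Reasoning:
D2: chromatic position 2 in octave 2 → absolute = 2×12 + 2 = 26
Transpose down 3: 26 - 3 = 23
23 = 1×12 + 11 → B in octave 1
Result = B1


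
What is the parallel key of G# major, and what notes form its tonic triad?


Parallel keys share the same tonic but differ in mode
G# major → parallel is G# minor
Tonic triad of G# minor = G# B D#
= G# minor; triad = G# B D#


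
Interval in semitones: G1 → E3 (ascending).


Working:
Absolute semitone position = octave×12 + chromatic position
G1: 1×12 + 7 = 19
E3: 3×12 + 4 = 40
Difference = 40 - 19 = 21
= 21 semitones


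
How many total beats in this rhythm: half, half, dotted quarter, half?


Step by step:
Beat values:
  half = 2 beats
  half = 2 beats
  dotted quarter = 1.5 beats
  half = 2 beats
Sum = 2 + 2 + 1.5 + 2
= 7.5 beats


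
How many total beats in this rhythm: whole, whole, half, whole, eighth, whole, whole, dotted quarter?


Step by step:
Beat values:
  whole = 4 beats
  whole = 4 beats
  half = 2 beats
  whole = 4 beats
  eighth = 0.5 beats
  whole = 4 beats
  whole = 4 beats
  dotted quarter = 1.5 beats
Sum = 4 + 4 + 2 + 4 + 0.5 + 4 + 4 + 1.5
= 24 beats


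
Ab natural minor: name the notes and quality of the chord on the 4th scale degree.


Step by step:
Ab natural minor scale: Ab Bb Cb Db Eb Fb Gb
Diatonic triad on degree 4 stacks scale notes 4, 6, 1: Db Fb Ab
Db→Fb = 3 semitones; Db→Ab = 7 semitones → minor triad
= Db Fb Ab (minor)


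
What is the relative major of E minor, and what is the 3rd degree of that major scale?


Let's work it out.
The relative major shares the key signature and is a minor 3rd above the minor tonic
A minor 3rd above E is G
→ relative major of E minor is G major
G major scale: G A B C D E F#
= G major; 3rd degree = B


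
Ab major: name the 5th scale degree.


Let's work it out.
Major scale pattern: W-W-H-W-W-W-H (2-2-1-2-2-2-1 semitones)
Starting from Ab:
  Ab + 2 semitones → Bb
  Bb + 2 semitones → C
  C + 1 semitone → Db
  Db + 2 semitones → Eb
  Eb + 2 semitones → F
  F + 2 semitones → G
  G + 1 semitone → Ab
Scale: Ab Bb C Db Eb F G
Degree 5 = Eb


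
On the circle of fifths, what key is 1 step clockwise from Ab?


Step by step:
Each clockwise step on the circle of fifths moves up a perfect 5th
From Ab: Ab → Eb
= Eb


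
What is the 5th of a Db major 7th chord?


Reasoning:
Major 7th chord = root + major 3rd + perfect 5th + major 7th
Seventh chords stack in thirds, so the letter names are D-F-A-C
Root: Db
Major 3rd above Db: F
Perfect 5th above Db: Ab
Major 7th above Db: C
The 5th = Ab


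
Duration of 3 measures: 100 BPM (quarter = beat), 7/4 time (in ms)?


Let's work it out.
Quarter-note beat duration = 60000 / 100 ms
Beats per measure (7/4) = 7
One measure = 7 × 60000 / 100 = 420000 / 100 ms
3 measures = 3 × 420000 / 100 = 1260000 / 100
= 12600.0 ms


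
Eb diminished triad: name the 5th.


Working:
Diminished triad = root + minor 3rd (3 semitones) + diminished 5th (6 semitones)
A triad on Eb stacks thirds, so the chord tones use letter names E-G-B
Root: Eb
Minor 3rd above Eb: Gb
Diminished 5th above Eb: Bbb
The 5th = Bbb


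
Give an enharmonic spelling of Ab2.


Enharmonic notes sound the same pitch but are spelled with different letter names
Ab and G# name the same pitch class
= G#2


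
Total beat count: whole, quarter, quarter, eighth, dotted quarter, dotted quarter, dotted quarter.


Beat values:
  whole = 4 beats
  quarter = 1 beat
  quarter = 1 beat
  eighth = 0.5 beats
  dotted quarter = 1.5 beats
  dotted quarter = 1.5 beats
  dotted quarter = 1.5 beats
Sum = 4 + 1 + 1 + 0.5 + 1.5 + 1.5 + 1.5
= 11 beats


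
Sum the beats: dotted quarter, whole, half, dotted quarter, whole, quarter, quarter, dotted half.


Solution.
Beat values:
  dotted quarter = 1.5 beats
  whole = 4 beats
  half = 2 beats
  dotted quarter = 1.5 beats
  whole = 4 beats
  quarter = 1 beat
  quarter = 1 beat
  dotted half = 3 beats
Sum = 1.5 + 4 + 2 + 1.5 + 4 + 1 + 1 + 3
= 18 beats


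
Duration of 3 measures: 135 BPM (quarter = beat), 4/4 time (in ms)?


Let's work it out.
Quarter-note beat duration = 60000 / 135 ms
Beats per measure (4/4) = 4
One measure = 4 × 60000 / 135 = 240000 / 135 ms
3 measures = 3 × 240000 / 135 = 720000 / 135
= 5333.3 ms
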